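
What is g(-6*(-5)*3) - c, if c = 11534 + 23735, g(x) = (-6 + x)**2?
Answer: -28213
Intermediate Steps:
c = 35269
g(-6*(-5)*3) - c = (-6 - 6*(-5)*3)**2 - 1*35269 = (-6 + 30*3)**2 - 35269 = (-6 + 90)**2 - 35269 = 84**2 - 35269 = 7056 - 35269 = -28213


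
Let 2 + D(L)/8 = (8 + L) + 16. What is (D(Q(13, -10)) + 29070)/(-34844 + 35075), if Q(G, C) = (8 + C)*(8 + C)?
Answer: 29278/231 ≈ 126.74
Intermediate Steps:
Q(G, C) = (8 + C)²
D(L) = 176 + 8*L (D(L) = -16 + 8*((8 + L) + 16) = -16 + 8*(24 + L) = -16 + (192 + 8*L) = 176 + 8*L)
(D(Q(13, -10)) + 29070)/(-34844 + 35075) = ((176 + 8*(8 - 10)²) + 29070)/(-34844 + 35075) = ((176 + 8*(-2)²) + 29070)/231 = ((176 + 8*4) + 29070)*(1/231) = ((176 + 32) + 29070)*(1/231) = (208 + 29070)*(1/231) = 29278*(1/231) = 29278/231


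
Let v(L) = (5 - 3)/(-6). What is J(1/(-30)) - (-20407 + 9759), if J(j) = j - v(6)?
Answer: 106483/10 ≈ 10648.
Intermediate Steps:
v(L) = -⅓ (v(L) = 2*(-⅙) = -⅓)
J(j) = ⅓ + j (J(j) = j - 1*(-⅓) = j + ⅓ = ⅓ + j)
J(1/(-30)) - (-20407 + 9759) = (⅓ + 1/(-30)) - (-20407 + 9759) = (⅓ - 1/30) - 1*(-10648) = 3/10 + 10648 = 106483/10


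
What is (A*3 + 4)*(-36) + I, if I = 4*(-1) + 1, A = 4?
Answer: -579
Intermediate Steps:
I = -3 (I = -4 + 1 = -3)
(A*3 + 4)*(-36) + I = (4*3 + 4)*(-36) - 3 = (12 + 4)*(-36) - 3 = 16*(-36) - 3 = -576 - 3 = -579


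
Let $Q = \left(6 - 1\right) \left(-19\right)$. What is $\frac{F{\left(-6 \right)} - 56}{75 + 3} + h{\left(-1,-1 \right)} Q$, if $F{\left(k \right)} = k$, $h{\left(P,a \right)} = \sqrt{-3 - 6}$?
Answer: $- \frac{31}{39} - 285 i \approx -0.79487 - 285.0 i$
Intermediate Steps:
$h{\left(P,a \right)} = 3 i$ ($h{\left(P,a \right)} = \sqrt{-9} = 3 i$)
$Q = -95$ ($Q = \left(6 - 1\right) \left(-19\right) = 5 \left(-19\right) = -95$)
$\frac{F{\left(-6 \right)} - 56}{75 + 3} + h{\left(-1,-1 \right)} Q = \frac{-6 - 56}{75 + 3} + 3 i \left(-95\right) = - \frac{62}{78} - 285 i = \left(-62\right) \frac{1}{78} - 285 i = - \frac{31}{39} - 285 i$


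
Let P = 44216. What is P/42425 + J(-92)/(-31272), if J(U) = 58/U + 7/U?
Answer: 127213250809/122057743200 ≈ 1.0422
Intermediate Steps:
J(U) = 65/U
P/42425 + J(-92)/(-31272) = 44216/42425 + (65/(-92))/(-31272) = 44216*(1/42425) + (65*(-1/92))*(-1/31272) = 44216/42425 - 65/92*(-1/31272) = 44216/42425 + 65/2877024 = 127213250809/122057743200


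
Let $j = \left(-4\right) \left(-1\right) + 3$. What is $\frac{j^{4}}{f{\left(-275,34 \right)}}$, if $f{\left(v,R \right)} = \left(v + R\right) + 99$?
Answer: $- \frac{2401}{142} \approx -16.908$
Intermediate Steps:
$f{\left(v,R \right)} = 99 + R + v$ ($f{\left(v,R \right)} = \left(R + v\right) + 99 = 99 + R + v$)
$j = 7$ ($j = 4 + 3 = 7$)
$\frac{j^{4}}{f{\left(-275,34 \right)}} = \frac{7^{4}}{99 + 34 - 275} = \frac{2401}{-142} = 2401 \left(- \frac{1}{142}\right) = - \frac{2401}{142}$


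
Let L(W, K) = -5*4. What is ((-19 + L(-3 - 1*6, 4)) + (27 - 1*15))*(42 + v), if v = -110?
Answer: 1836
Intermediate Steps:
L(W, K) = -20
((-19 + L(-3 - 1*6, 4)) + (27 - 1*15))*(42 + v) = ((-19 - 20) + (27 - 1*15))*(42 - 110) = (-39 + (27 - 15))*(-68) = (-39 + 12)*(-68) = -27*(-68) = 1836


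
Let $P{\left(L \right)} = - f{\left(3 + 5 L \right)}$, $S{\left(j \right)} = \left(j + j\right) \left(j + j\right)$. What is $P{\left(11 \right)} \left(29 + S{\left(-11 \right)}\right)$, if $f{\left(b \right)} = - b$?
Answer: $29754$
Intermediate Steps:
$S{\left(j \right)} = 4 j^{2}$ ($S{\left(j \right)} = 2 j 2 j = 4 j^{2}$)
$P{\left(L \right)} = 3 + 5 L$ ($P{\left(L \right)} = - \left(-1\right) \left(3 + 5 L\right) = - (-3 - 5 L) = 3 + 5 L$)
$P{\left(11 \right)} \left(29 + S{\left(-11 \right)}\right) = \left(3 + 5 \cdot 11\right) \left(29 + 4 \left(-11\right)^{2}\right) = \left(3 + 55\right) \left(29 + 4 \cdot 121\right) = 58 \left(29 + 484\right) = 58 \cdot 513 = 29754$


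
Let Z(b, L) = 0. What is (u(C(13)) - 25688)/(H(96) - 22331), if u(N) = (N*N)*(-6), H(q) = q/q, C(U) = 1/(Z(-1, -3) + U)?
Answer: 2170639/1886885 ≈ 1.1504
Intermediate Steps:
C(U) = 1/U (C(U) = 1/(0 + U) = 1/U)
H(q) = 1
u(N) = -6*N² (u(N) = N²*(-6) = -6*N²)
(u(C(13)) - 25688)/(H(96) - 22331) = (-6*(1/13)² - 25688)/(1 - 22331) = (-6*(1/13)² - 25688)/(-22330) = (-6*1/169 - 25688)*(-1/22330) = (-6/169 - 25688)*(-1/22330) = -4341278/169*(-1/22330) = 2170639/1886885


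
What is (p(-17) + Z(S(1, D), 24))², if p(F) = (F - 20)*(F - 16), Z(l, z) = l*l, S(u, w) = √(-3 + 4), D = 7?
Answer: 1493284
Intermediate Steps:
S(u, w) = 1 (S(u, w) = √1 = 1)
Z(l, z) = l²
p(F) = (-20 + F)*(-16 + F)
(p(-17) + Z(S(1, D), 24))² = ((320 + (-17)² - 36*(-17)) + 1²)² = ((320 + 289 + 612) + 1)² = (1221 + 1)² = 1222² = 1493284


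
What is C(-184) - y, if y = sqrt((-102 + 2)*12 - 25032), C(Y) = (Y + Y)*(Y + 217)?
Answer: -12144 - 2*I*sqrt(6558) ≈ -12144.0 - 161.96*I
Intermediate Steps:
C(Y) = 2*Y*(217 + Y) (C(Y) = (2*Y)*(217 + Y) = 2*Y*(217 + Y))
y = 2*I*sqrt(6558) (y = sqrt(-100*12 - 25032) = sqrt(-1200 - 25032) = sqrt(-26232) = 2*I*sqrt(6558) ≈ 161.96*I)
C(-184) - y = 2*(-184)*(217 - 184) - 2*I*sqrt(6558) = 2*(-184)*33 - 2*I*sqrt(6558) = -12144 - 2*I*sqrt(6558)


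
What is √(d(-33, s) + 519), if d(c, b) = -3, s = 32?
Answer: 2*√129 ≈ 22.716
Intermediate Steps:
√(d(-33, s) + 519) = √(-3 + 519) = √516 = 2*√129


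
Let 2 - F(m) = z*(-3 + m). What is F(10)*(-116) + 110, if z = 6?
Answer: 4750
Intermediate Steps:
F(m) = 20 - 6*m (F(m) = 2 - 6*(-3 + m) = 2 - (-18 + 6*m) = 2 + (18 - 6*m) = 20 - 6*m)
F(10)*(-116) + 110 = (20 - 6*10)*(-116) + 110 = (20 - 60)*(-116) + 110 = -40*(-116) + 110 = 4640 + 110 = 4750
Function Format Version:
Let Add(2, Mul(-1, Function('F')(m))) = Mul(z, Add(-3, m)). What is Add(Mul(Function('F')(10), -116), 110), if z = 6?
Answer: 4750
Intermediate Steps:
Function('F')(m) = Add(20, Mul(-6, m)) (Function('F')(m) = Add(2, Mul(-1, Mul(6, Add(-3, m)))) = Add(2, Mul(-1, Add(-18, Mul(6, m)))) = Add(2, Add(18, Mul(-6, m))) = Add(20, Mul(-6, m)))
Add(Mul(Function('F')(10), -116), 110) = Add(Mul(Add(20, Mul(-6, 10)), -116), 110) = Add(Mul(Add(20, -60), -116), 110) = Add(Mul(-40, -116), 110) = Add(4640, 110) = 4750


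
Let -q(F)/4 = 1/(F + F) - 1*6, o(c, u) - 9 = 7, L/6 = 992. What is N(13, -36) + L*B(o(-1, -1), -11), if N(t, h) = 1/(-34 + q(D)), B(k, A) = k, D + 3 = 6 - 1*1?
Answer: 1047551/11 ≈ 95232.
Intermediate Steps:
L = 5952 (L = 6*992 = 5952)
o(c, u) = 16 (o(c, u) = 9 + 7 = 16)
D = 2 (D = -3 + (6 - 1*1) = -3 + (6 - 1) = -3 + 5 = 2)
q(F) = 24 - 2/F (q(F) = -4*(1/(F + F) - 1*6) = -4*(1/(2*F) - 6) = -4*(-6 + 1/(2*F)) = 24 - 2/F)
N(t, h) = -1/11 (N(t, h) = 1/(-34 + (24 - 2/2)) = 1/(-34 + (24 - 2*½)) = 1/(-34 + (24 - 1)) = 1/(-34 + 23) = 1/(-11) = -1/11)
N(13, -36) + L*B(o(-1, -1), -11) = -1/11 + 5952*16 = -1/11 + 95232 = 1047551/11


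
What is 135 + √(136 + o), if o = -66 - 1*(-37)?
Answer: 135 + √107 ≈ 145.34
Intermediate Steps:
o = -29 (o = -66 + 37 = -29)
135 + √(136 + o) = 135 + √(136 - 29) = 135 + √107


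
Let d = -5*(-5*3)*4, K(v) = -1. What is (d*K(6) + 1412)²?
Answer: 1236544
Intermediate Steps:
d = 300 (d = -(-75)*4 = -5*(-60) = 300)
(d*K(6) + 1412)² = (300*(-1) + 1412)² = (-300 + 1412)² = 1112² = 1236544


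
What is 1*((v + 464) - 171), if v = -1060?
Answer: -767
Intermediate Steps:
1*((v + 464) - 171) = 1*((-1060 + 464) - 171) = 1*(-596 - 171) = 1*(-767) = -767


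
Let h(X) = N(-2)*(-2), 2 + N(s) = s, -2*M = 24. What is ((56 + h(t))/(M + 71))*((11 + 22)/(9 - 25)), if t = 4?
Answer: -132/59 ≈ -2.2373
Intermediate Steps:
M = -12 (M = -½*24 = -12)
N(s) = -2 + s
h(X) = 8 (h(X) = (-2 - 2)*(-2) = -4*(-2) = 8)
((56 + h(t))/(M + 71))*((11 + 22)/(9 - 25)) = ((56 + 8)/(-12 + 71))*((11 + 22)/(9 - 25)) = (64/59)*(33/(-16)) = (64*(1/59))*(33*(-1/16)) = (64/59)*(-33/16) = -132/59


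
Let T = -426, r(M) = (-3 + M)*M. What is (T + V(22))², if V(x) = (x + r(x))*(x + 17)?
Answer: 280026756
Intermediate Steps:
r(M) = M*(-3 + M)
V(x) = (17 + x)*(x + x*(-3 + x)) (V(x) = (x + x*(-3 + x))*(x + 17) = (x + x*(-3 + x))*(17 + x) = (17 + x)*(x + x*(-3 + x)))
(T + V(22))² = (-426 + 22*(-34 + 22² + 15*22))² = (-426 + 22*(-34 + 484 + 330))² = (-426 + 22*780)² = (-426 + 17160)² = 16734² = 280026756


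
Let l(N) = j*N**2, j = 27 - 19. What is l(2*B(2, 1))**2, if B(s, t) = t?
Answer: 1024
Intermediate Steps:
j = 8
l(N) = 8*N**2
l(2*B(2, 1))**2 = (8*(2*1)**2)**2 = (8*2**2)**2 = (8*4)**2 = 32**2 = 1024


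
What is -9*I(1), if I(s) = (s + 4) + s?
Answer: -54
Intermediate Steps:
I(s) = 4 + 2*s (I(s) = (4 + s) + s = 4 + 2*s)
-9*I(1) = -9*(4 + 2*1) = -9*(4 + 2) = -9*6 = -54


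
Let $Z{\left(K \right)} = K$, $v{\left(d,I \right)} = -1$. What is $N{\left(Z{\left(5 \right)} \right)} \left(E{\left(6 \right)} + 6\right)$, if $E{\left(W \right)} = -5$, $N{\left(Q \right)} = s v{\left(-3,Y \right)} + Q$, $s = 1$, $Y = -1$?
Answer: $4$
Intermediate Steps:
$N{\left(Q \right)} = -1 + Q$ ($N{\left(Q \right)} = 1 \left(-1\right) + Q = -1 + Q$)
$N{\left(Z{\left(5 \right)} \right)} \left(E{\left(6 \right)} + 6\right) = \left(-1 + 5\right) \left(-5 + 6\right) = 4 \cdot 1 = 4$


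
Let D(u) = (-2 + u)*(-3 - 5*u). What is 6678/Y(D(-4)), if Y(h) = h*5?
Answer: -1113/85 ≈ -13.094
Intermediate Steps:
D(u) = (-3 - 5*u)*(-2 + u)
Y(h) = 5*h
6678/Y(D(-4)) = 6678/((5*(6 - 5*(-4)² + 7*(-4)))) = 6678/((5*(6 - 5*16 - 28))) = 6678/((5*(6 - 80 - 28))) = 6678/((5*(-102))) = 6678/(-510) = 6678*(-1/510) = -1113/85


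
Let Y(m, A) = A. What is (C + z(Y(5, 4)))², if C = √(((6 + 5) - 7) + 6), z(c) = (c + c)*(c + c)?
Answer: (64 + √10)² ≈ 4510.8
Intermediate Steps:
z(c) = 4*c² (z(c) = (2*c)*(2*c) = 4*c²)
C = √10 (C = √((11 - 7) + 6) = √(4 + 6) = √10 ≈ 3.1623)
(C + z(Y(5, 4)))² = (√10 + 4*4²)² = (√10 + 4*16)² = (√10 + 64)² = (64 + √10)²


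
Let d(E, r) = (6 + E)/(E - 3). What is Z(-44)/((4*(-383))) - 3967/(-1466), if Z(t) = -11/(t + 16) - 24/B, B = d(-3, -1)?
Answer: 84091001/31442768 ≈ 2.6744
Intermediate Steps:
d(E, r) = (6 + E)/(-3 + E)
B = -½ (B = (6 - 3)/(-3 - 3) = 3/(-6) = -⅙*3 = -½ ≈ -0.50000)
Z(t) = 48 - 11/(16 + t) (Z(t) = -11/(t + 16) - 24/(-½) = -11/(16 + t) - 24*(-2) = -11/(16 + t) + 48 = 48 - 11/(16 + t))
Z(-44)/((4*(-383))) - 3967/(-1466) = ((757 + 48*(-44))/(16 - 44))/((4*(-383))) - 3967/(-1466) = ((757 - 2112)/(-28))/(-1532) - 3967*(-1/1466) = -1/28*(-1355)*(-1/1532) + 3967/1466 = (1355/28)*(-1/1532) + 3967/1466 = -1355/42896 + 3967/1466 = 84091001/31442768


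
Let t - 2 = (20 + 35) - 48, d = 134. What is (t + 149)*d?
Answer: 21172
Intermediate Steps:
t = 9 (t = 2 + ((20 + 35) - 48) = 2 + (55 - 48) = 2 + 7 = 9)
(t + 149)*d = (9 + 149)*134 = 158*134 = 21172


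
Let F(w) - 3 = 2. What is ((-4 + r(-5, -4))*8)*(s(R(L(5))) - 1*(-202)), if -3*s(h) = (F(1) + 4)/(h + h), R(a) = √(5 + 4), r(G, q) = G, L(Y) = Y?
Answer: -14508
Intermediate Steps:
F(w) = 5 (F(w) = 3 + 2 = 5)
R(a) = 3 (R(a) = √9 = 3)
s(h) = -3/(2*h) (s(h) = -(5 + 4)/(3*(h + h)) = -3/(2*h))
((-4 + r(-5, -4))*8)*(s(R(L(5))) - 1*(-202)) = ((-4 - 5)*8)*(-3/2/3 - 1*(-202)) = (-9*8)*(-3/2*⅓ + 202) = -72*(-½ + 202) = -72*403/2 = -14508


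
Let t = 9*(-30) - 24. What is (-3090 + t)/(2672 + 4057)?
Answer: -1128/2243 ≈ -0.50290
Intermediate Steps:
t = -294 (t = -270 - 24 = -294)
(-3090 + t)/(2672 + 4057) = (-3090 - 294)/(2672 + 4057) = -3384/6729 = -3384*1/6729 = -1128/2243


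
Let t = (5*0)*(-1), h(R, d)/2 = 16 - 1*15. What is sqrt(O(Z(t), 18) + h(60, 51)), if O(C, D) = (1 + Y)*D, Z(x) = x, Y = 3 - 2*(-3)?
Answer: sqrt(182) ≈ 13.491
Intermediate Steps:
h(R, d) = 2 (h(R, d) = 2*(16 - 1*15) = 2*(16 - 15) = 2*1 = 2)
t = 0 (t = 0*(-1) = 0)
Y = 9 (Y = 3 + 6 = 9)
O(C, D) = 10*D (O(C, D) = (1 + 9)*D = 10*D)
sqrt(O(Z(t), 18) + h(60, 51)) = sqrt(10*18 + 2) = sqrt(180 + 2) = sqrt(182)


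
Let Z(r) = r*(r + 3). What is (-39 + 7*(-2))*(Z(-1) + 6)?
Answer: -212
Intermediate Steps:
Z(r) = r*(3 + r)
(-39 + 7*(-2))*(Z(-1) + 6) = (-39 + 7*(-2))*(-(3 - 1) + 6) = (-39 - 14)*(-1*2 + 6) = -53*(-2 + 6) = -53*4 = -212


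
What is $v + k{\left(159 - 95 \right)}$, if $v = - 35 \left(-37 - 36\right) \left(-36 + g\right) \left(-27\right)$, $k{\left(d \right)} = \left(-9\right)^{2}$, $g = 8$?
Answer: $1931661$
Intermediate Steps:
$k{\left(d \right)} = 81$
$v = 1931580$ ($v = - 35 \left(-37 - 36\right) \left(-36 + 8\right) \left(-27\right) = - 35 \left(\left(-73\right) \left(-28\right)\right) \left(-27\right) = \left(-35\right) 2044 \left(-27\right) = \left(-71540\right) \left(-27\right) = 1931580$)
$v + k{\left(159 - 95 \right)} = 1931580 + 81 = 1931661$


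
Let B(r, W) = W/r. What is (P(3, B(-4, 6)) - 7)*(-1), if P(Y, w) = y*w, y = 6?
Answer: 16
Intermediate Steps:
P(Y, w) = 6*w
(P(3, B(-4, 6)) - 7)*(-1) = (6*(6/(-4)) - 7)*(-1) = (6*(6*(-1/4)) - 7)*(-1) = (6*(-3/2) - 7)*(-1) = (-9 - 7)*(-1) = -16*(-1) = 16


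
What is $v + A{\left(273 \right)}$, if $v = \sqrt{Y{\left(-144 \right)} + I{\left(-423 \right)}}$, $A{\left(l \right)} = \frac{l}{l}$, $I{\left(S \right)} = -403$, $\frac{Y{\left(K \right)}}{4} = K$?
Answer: $1 + i \sqrt{979} \approx 1.0 + 31.289 i$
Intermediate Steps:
$Y{\left(K \right)} = 4 K$
$A{\left(l \right)} = 1$
$v = i \sqrt{979}$ ($v = \sqrt{4 \left(-144\right) - 403} = \sqrt{-576 - 403} = \sqrt{-979} = i \sqrt{979} \approx 31.289 i$)
$v + A{\left(273 \right)} = i \sqrt{979} + 1 = 1 + i \sqrt{979}$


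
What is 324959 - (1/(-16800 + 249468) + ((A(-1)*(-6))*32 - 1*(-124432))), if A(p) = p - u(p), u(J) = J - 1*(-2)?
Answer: 46566871523/232668 ≈ 2.0014e+5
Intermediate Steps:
u(J) = 2 + J (u(J) = J + 2 = 2 + J)
A(p) = -2 (A(p) = p - (2 + p) = p + (-2 - p) = -2)
324959 - (1/(-16800 + 249468) + ((A(-1)*(-6))*32 - 1*(-124432))) = 324959 - (1/(-16800 + 249468) + (-2*(-6)*32 - 1*(-124432))) = 324959 - (1/232668 + (12*32 + 124432)) = 324959 - (1/232668 + (384 + 124432)) = 324959 - (1/232668 + 124816) = 324959 - 1*29040689089/232668 = 324959 - 29040689089/232668 = 46566871523/232668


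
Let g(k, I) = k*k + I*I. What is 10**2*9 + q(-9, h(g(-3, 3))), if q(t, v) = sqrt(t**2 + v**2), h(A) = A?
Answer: 900 + 9*sqrt(5) ≈ 920.13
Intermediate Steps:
g(k, I) = I**2 + k**2 (g(k, I) = k**2 + I**2 = I**2 + k**2)
10**2*9 + q(-9, h(g(-3, 3))) = 10**2*9 + sqrt((-9)**2 + (3**2 + (-3)**2)**2) = 100*9 + sqrt(81 + (9 + 9)**2) = 900 + sqrt(81 + 18**2) = 900 + sqrt(81 + 324) = 900 + sqrt(405) = 900 + 9*sqrt(5)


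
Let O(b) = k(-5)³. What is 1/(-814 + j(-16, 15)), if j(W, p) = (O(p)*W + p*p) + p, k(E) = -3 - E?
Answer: -1/702 ≈ -0.0014245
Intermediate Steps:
O(b) = 8 (O(b) = (-3 - 1*(-5))³ = (-3 + 5)³ = 2³ = 8)
j(W, p) = p + p² + 8*W (j(W, p) = (8*W + p*p) + p = (8*W + p²) + p = (p² + 8*W) + p = p + p² + 8*W)
1/(-814 + j(-16, 15)) = 1/(-814 + (15 + 15² + 8*(-16))) = 1/(-814 + (15 + 225 - 128)) = 1/(-814 + 112) = 1/(-702) = -1/702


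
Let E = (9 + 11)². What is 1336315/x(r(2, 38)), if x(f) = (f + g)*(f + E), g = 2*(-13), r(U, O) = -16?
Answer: -1336315/16128 ≈ -82.857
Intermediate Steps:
g = -26
E = 400 (E = 20² = 400)
x(f) = (-26 + f)*(400 + f) (x(f) = (f - 26)*(f + 400) = (-26 + f)*(400 + f))
1336315/x(r(2, 38)) = 1336315/(-10400 + (-16)² + 374*(-16)) = 1336315/(-10400 + 256 - 5984) = 1336315/(-16128) = 1336315*(-1/16128) = -1336315/16128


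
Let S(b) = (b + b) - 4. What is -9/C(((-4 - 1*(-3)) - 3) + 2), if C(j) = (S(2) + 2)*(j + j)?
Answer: 9/8 ≈ 1.1250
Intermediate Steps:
S(b) = -4 + 2*b (S(b) = 2*b - 4 = -4 + 2*b)
C(j) = 4*j (C(j) = ((-4 + 2*2) + 2)*(j + j) = ((-4 + 4) + 2)*(2*j) = (0 + 2)*(2*j) = 2*(2*j) = 4*j)
-9/C(((-4 - 1*(-3)) - 3) + 2) = -9/(4*(((-4 - 1*(-3)) - 3) + 2)) = -9/(4*(((-4 + 3) - 3) + 2)) = -9/(4*((-1 - 3) + 2)) = -9/(4*(-4 + 2)) = -9/(4*(-2)) = -9/(-8) = -⅛*(-9) = 9/8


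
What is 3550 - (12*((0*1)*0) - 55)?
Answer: 3605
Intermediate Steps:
3550 - (12*((0*1)*0) - 55) = 3550 - (12*(0*0) - 55) = 3550 - (12*0 - 55) = 3550 - (0 - 55) = 3550 - 1*(-55) = 3550 + 55 = 3605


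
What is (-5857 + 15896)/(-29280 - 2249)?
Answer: -10039/31529 ≈ -0.31841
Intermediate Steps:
(-5857 + 15896)/(-29280 - 2249) = 10039/(-31529) = 10039*(-1/31529) = -10039/31529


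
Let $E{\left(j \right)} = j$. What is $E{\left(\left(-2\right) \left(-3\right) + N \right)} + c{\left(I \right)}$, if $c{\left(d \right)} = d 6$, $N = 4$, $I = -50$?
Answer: $-290$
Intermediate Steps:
$c{\left(d \right)} = 6 d$
$E{\left(\left(-2\right) \left(-3\right) + N \right)} + c{\left(I \right)} = \left(\left(-2\right) \left(-3\right) + 4\right) + 6 \left(-50\right) = \left(6 + 4\right) - 300 = 10 - 300 = -290$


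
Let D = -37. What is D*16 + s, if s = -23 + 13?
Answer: -602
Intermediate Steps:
s = -10
D*16 + s = -37*16 - 10 = -592 - 10 = -602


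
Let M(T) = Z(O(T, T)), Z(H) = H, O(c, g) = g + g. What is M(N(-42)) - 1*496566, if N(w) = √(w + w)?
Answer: -496566 + 4*I*√21 ≈ -4.9657e+5 + 18.33*I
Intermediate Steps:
O(c, g) = 2*g
N(w) = √2*√w (N(w) = √(2*w) = √2*√w)
M(T) = 2*T
M(N(-42)) - 1*496566 = 2*(√2*√(-42)) - 1*496566 = 2*(√2*(I*√42)) - 496566 = 2*(2*I*√21) - 496566 = 4*I*√21 - 496566 = -496566 + 4*I*√21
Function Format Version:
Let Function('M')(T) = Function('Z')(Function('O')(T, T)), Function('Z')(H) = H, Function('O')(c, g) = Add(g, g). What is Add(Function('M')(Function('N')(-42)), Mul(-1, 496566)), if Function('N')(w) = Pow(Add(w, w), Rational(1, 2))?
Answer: Add(-496566, Mul(4, I, Pow(21, Rational(1, 2)))) ≈ Add(-4.9657e+5, Mul(18.330, I))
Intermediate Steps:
Function('O')(c, g) = Mul(2, g)
Function('N')(w) = Mul(Pow(2, Rational(1, 2)), Pow(w, Rational(1, 2))) (Function('N')(w) = Pow(Mul(2, w), Rational(1, 2)) = Mul(Pow(2, Rational(1, 2)), Pow(w, Rational(1, 2))))
Function('M')(T) = Mul(2, T)
Add(Function('M')(Function('N')(-42)), Mul(-1, 496566)) = Add(Mul(2, Mul(Pow(2, Rational(1, 2)), Pow(-42, Rational(1, 2)))), Mul(-1, 496566)) = Add(Mul(2, Mul(Pow(2, Rational(1, 2)), Mul(I, Pow(42, Rational(1, 2))))), -496566) = Add(Mul(2, Mul(2, I, Pow(21, Rational(1, 2)))), -496566) = Add(Mul(4, I, Pow(21, Rational(1, 2))), -496566) = Add(-496566, Mul(4, I, Pow(21, Rational(1, 2))))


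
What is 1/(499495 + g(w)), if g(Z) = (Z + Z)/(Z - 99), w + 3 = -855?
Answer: 29/14485407 ≈ 2.0020e-6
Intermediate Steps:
w = -858 (w = -3 - 855 = -858)
g(Z) = 2*Z/(-99 + Z) (g(Z) = (2*Z)/(-99 + Z) = 2*Z/(-99 + Z))
1/(499495 + g(w)) = 1/(499495 + 2*(-858)/(-99 - 858)) = 1/(499495 + 2*(-858)/(-957)) = 1/(499495 + 2*(-858)*(-1/957)) = 1/(499495 + 52/29) = 1/(14485407/29) = 29/14485407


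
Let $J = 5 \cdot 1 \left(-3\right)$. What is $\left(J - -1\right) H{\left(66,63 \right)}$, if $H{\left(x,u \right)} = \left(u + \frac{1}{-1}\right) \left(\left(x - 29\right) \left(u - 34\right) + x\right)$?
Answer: $-988652$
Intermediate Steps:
$J = -15$ ($J = 5 \left(-3\right) = -15$)
$H{\left(x,u \right)} = \left(-1 + u\right) \left(x + \left(-34 + u\right) \left(-29 + x\right)\right)$ ($H{\left(x,u \right)} = \left(u - 1\right) \left(\left(-29 + x\right) \left(-34 + u\right) + x\right) = \left(-1 + u\right) \left(\left(-34 + u\right) \left(-29 + x\right) + x\right) = \left(-1 + u\right) \left(x + \left(-34 + u\right) \left(-29 + x\right)\right)$)
$\left(J - -1\right) H{\left(66,63 \right)} = \left(-15 - -1\right) \left(-986 - 29 \cdot 63^{2} + 33 \cdot 66 + 1015 \cdot 63 + 66 \cdot 63^{2} - 2142 \cdot 66\right) = \left(-15 + 1\right) \left(-986 - 115101 + 2178 + 63945 + 66 \cdot 3969 - 141372\right) = - 14 \left(-986 - 115101 + 2178 + 63945 + 261954 - 141372\right) = \left(-14\right) 70618 = -988652$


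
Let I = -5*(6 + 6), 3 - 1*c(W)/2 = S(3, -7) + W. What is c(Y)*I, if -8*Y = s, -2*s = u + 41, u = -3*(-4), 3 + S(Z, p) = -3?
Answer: -1365/2 ≈ -682.50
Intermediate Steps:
S(Z, p) = -6 (S(Z, p) = -3 - 3 = -6)
u = 12
s = -53/2 (s = -(12 + 41)/2 = -½*53 = -53/2 ≈ -26.500)
Y = 53/16 (Y = -⅛*(-53/2) = 53/16 ≈ 3.3125)
c(W) = 18 - 2*W (c(W) = 6 - 2*(-6 + W) = 6 + (12 - 2*W) = 18 - 2*W)
I = -60 (I = -5*12 = -60)
c(Y)*I = (18 - 2*53/16)*(-60) = (18 - 53/8)*(-60) = (91/8)*(-60) = -1365/2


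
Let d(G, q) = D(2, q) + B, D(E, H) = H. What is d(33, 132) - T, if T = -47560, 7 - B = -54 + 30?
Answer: 47723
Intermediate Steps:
B = 31 (B = 7 - (-54 + 30) = 7 - 1*(-24) = 7 + 24 = 31)
d(G, q) = 31 + q (d(G, q) = q + 31 = 31 + q)
d(33, 132) - T = (31 + 132) - 1*(-47560) = 163 + 47560 = 47723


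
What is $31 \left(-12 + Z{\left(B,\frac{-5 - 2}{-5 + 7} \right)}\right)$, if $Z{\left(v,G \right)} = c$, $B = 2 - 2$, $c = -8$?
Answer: $-620$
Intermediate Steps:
$B = 0$
$Z{\left(v,G \right)} = -8$
$31 \left(-12 + Z{\left(B,\frac{-5 - 2}{-5 + 7} \right)}\right) = 31 \left(-12 - 8\right) = 31 \left(-20\right) = -620$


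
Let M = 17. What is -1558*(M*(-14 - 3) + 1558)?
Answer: -1977102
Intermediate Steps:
-1558*(M*(-14 - 3) + 1558) = -1558*(17*(-14 - 3) + 1558) = -1558*(17*(-17) + 1558) = -1558*(-289 + 1558) = -1558*1269 = -1977102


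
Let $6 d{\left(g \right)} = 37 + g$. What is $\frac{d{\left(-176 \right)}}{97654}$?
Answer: $- \frac{139}{585924} \approx -0.00023723$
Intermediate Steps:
$d{\left(g \right)} = \frac{37}{6} + \frac{g}{6}$ ($d{\left(g \right)} = \frac{37 + g}{6} = \frac{37}{6} + \frac{g}{6}$)
$\frac{d{\left(-176 \right)}}{97654} = \frac{\frac{37}{6} + \frac{1}{6} \left(-176\right)}{97654} = \left(\frac{37}{6} - \frac{88}{3}\right) \frac{1}{97654} = \left(- \frac{139}{6}\right) \frac{1}{97654} = - \frac{139}{585924}$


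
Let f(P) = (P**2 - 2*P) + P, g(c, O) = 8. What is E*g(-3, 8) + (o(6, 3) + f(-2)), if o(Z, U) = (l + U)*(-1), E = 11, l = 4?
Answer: 87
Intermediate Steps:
f(P) = P**2 - P
o(Z, U) = -4 - U (o(Z, U) = (4 + U)*(-1) = -4 - U)
E*g(-3, 8) + (o(6, 3) + f(-2)) = 11*8 + ((-4 - 1*3) - 2*(-1 - 2)) = 88 + ((-4 - 3) - 2*(-3)) = 88 + (-7 + 6) = 88 - 1 = 87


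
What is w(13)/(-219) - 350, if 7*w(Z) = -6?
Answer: -178848/511 ≈ -350.00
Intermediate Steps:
w(Z) = -6/7 (w(Z) = (⅐)*(-6) = -6/7)
w(13)/(-219) - 350 = -6/7/(-219) - 350 = -6/7*(-1/219) - 350 = 2/511 - 350 = -178848/511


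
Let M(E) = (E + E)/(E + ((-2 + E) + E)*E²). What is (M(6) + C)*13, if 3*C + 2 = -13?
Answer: -3939/61 ≈ -64.574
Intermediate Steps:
C = -5 (C = -⅔ + (⅓)*(-13) = -⅔ - 13/3 = -5)
M(E) = 2*E/(E + E²*(-2 + 2*E)) (M(E) = (2*E)/(E + (-2 + 2*E)*E²) = (2*E)/(E + E²*(-2 + 2*E)) = 2*E/(E + E²*(-2 + 2*E)))
(M(6) + C)*13 = (2/(1 - 2*6 + 2*6²) - 5)*13 = (2/(1 - 12 + 2*36) - 5)*13 = (2/(1 - 12 + 72) - 5)*13 = (2/61 - 5)*13 = -303/61*13 = -3939/61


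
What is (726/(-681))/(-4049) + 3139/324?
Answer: 2885205505/297795852 ≈ 9.6885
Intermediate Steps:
(726/(-681))/(-4049) + 3139/324 = (726*(-1/681))*(-1/4049) + 3139*(1/324) = -242/227*(-1/4049) + 3139/324 = 242/919123 + 3139/324 = 2885205505/297795852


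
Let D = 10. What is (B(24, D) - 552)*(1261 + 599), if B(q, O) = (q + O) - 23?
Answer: -1006260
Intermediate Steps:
B(q, O) = -23 + O + q (B(q, O) = (O + q) - 23 = -23 + O + q)
(B(24, D) - 552)*(1261 + 599) = ((-23 + 10 + 24) - 552)*(1261 + 599) = (11 - 552)*1860 = -541*1860 = -1006260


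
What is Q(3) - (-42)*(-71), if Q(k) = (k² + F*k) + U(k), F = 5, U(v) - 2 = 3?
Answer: -2953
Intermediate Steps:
U(v) = 5 (U(v) = 2 + 3 = 5)
Q(k) = 5 + k² + 5*k (Q(k) = (k² + 5*k) + 5 = 5 + k² + 5*k)
Q(3) - (-42)*(-71) = (5 + 3² + 5*3) - (-42)*(-71) = (5 + 9 + 15) - 1*2982 = 29 - 2982 = -2953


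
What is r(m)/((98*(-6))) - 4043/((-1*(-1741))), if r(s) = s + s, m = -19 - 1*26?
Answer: -370099/170618 ≈ -2.1692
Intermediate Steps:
m = -45 (m = -19 - 26 = -45)
r(s) = 2*s
r(m)/((98*(-6))) - 4043/((-1*(-1741))) = (2*(-45))/((98*(-6))) - 4043/((-1*(-1741))) = -90/(-588) - 4043/1741 = -90*(-1/588) - 4043*1/1741 = 15/98 - 4043/1741 = -370099/170618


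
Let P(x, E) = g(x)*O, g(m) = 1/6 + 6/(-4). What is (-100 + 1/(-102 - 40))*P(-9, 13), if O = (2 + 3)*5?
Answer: 710050/213 ≈ 3333.6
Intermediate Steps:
O = 25 (O = 5*5 = 25)
g(m) = -4/3 (g(m) = 1*(⅙) + 6*(-¼) = ⅙ - 3/2 = -4/3)
P(x, E) = -100/3 (P(x, E) = -4/3*25 = -100/3)
(-100 + 1/(-102 - 40))*P(-9, 13) = (-100 + 1/(-102 - 40))*(-100/3) = (-100 + 1/(-142))*(-100/3) = (-100 - 1/142)*(-100/3) = -14201/142*(-100/3) = 710050/213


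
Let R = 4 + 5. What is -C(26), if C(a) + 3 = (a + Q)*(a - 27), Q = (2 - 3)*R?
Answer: 20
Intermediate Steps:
R = 9
Q = -9 (Q = (2 - 3)*9 = -1*9 = -9)
C(a) = -3 + (-27 + a)*(-9 + a) (C(a) = -3 + (a - 9)*(a - 27) = -3 + (-9 + a)*(-27 + a) = -3 + (-27 + a)*(-9 + a))
-C(26) = -(240 + 26**2 - 36*26) = -(240 + 676 - 936) = -1*(-20) = 20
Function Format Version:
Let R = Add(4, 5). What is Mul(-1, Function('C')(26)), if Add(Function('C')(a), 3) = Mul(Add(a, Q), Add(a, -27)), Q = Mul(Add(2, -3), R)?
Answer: 20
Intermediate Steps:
R = 9
Q = -9 (Q = Mul(Add(2, -3), 9) = Mul(-1, 9) = -9)
Function('C')(a) = Add(-3, Mul(Add(-27, a), Add(-9, a))) (Function('C')(a) = Add(-3, Mul(Add(a, -9), Add(a, -27))) = Add(-3, Mul(Add(-9, a), Add(-27, a))) = Add(-3, Mul(Add(-27, a), Add(-9, a))))
Mul(-1, Function('C')(26)) = Mul(-1, Add(240, Pow(26, 2), Mul(-36, 26))) = Mul(-1, Add(240, 676, -936)) = Mul(-1, -20) = 20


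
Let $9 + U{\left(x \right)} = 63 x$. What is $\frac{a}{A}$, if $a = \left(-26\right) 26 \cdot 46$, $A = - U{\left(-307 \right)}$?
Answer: $- \frac{15548}{9675} \approx -1.607$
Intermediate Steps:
$U{\left(x \right)} = -9 + 63 x$
$A = 19350$ ($A = - (-9 + 63 \left(-307\right)) = - (-9 - 19341) = \left(-1\right) \left(-19350\right) = 19350$)
$a = -31096$ ($a = \left(-676\right) 46 = -31096$)
$\frac{a}{A} = - \frac{31096}{19350} = \left(-31096\right) \frac{1}{19350} = - \frac{15548}{9675}$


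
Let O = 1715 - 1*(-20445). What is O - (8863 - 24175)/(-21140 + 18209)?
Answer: 21645216/977 ≈ 22155.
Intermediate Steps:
O = 22160 (O = 1715 + 20445 = 22160)
O - (8863 - 24175)/(-21140 + 18209) = 22160 - (8863 - 24175)/(-21140 + 18209) = 22160 - (-15312)/(-2931) = 22160 - (-15312)*(-1)/2931 = 22160 - 1*5104/977 = 22160 - 5104/977 = 21645216/977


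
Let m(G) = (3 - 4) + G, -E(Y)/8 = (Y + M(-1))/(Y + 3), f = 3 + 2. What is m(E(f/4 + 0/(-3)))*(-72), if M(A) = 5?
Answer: 15624/17 ≈ 919.06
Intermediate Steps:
f = 5
E(Y) = -8*(5 + Y)/(3 + Y) (E(Y) = -8*(Y + 5)/(Y + 3) = -8*(5 + Y)/(3 + Y))
m(G) = -1 + G
m(E(f/4 + 0/(-3)))*(-72) = (-1 + 8*(-5 - (5/4 + 0/(-3)))/(3 + (5/4 + 0/(-3))))*(-72) = (-1 + 8*(-5 - (5*(¼) + 0*(-⅓)))/(3 + (5*(¼) + 0*(-⅓))))*(-72) = (-1 + 8*(-5 - (5/4 + 0))/(3 + (5/4 + 0)))*(-72) = (-1 + 8*(-5 - 1*5/4)/(3 + 5/4))*(-72) = (-1 + 8*(-5 - 5/4)/(17/4))*(-72) = (-1 + 8*(4/17)*(-25/4))*(-72) = (-1 - 200/17)*(-72) = -217/17*(-72) = 15624/17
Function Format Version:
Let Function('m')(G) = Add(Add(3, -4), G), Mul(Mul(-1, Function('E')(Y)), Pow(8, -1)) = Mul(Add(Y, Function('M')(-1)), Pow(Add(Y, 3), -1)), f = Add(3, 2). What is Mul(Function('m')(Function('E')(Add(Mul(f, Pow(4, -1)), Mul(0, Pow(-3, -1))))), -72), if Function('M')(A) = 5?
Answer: Rational(15624, 17) ≈ 919.06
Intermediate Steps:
f = 5
Function('E')(Y) = Mul(-8, Pow(Add(3, Y), -1), Add(5, Y)) (Function('E')(Y) = Mul(-8, Mul(Add(Y, 5), Pow(Add(Y, 3), -1))) = Mul(-8, Mul(Add(5, Y), Pow(Add(3, Y), -1))) = Mul(-8, Mul(Pow(Add(3, Y), -1), Add(5, Y))) = Mul(-8, Pow(Add(3, Y), -1), Add(5, Y)))
Function('m')(G) = Add(-1, G)
Mul(Function('m')(Function('E')(Add(Mul(f, Pow(4, -1)), Mul(0, Pow(-3, -1))))), -72) = Mul(Add(-1, Mul(8, Pow(Add(3, Add(Mul(5, Pow(4, -1)), Mul(0, Pow(-3, -1)))), -1), Add(-5, Mul(-1, Add(Mul(5, Pow(4, -1)), Mul(0, Pow(-3, -1))))))), -72) = Mul(Add(-1, Mul(8, Pow(Add(3, Add(Mul(5, Rational(1, 4)), Mul(0, Rational(-1, 3)))), -1), Add(-5, Mul(-1, Add(Mul(5, Rational(1, 4)), Mul(0, Rational(-1, 3))))))), -72) = Mul(Add(-1, Mul(8, Pow(Add(3, Add(Rational(5, 4), 0)), -1), Add(-5, Mul(-1, Add(Rational(5, 4), 0))))), -72) = Mul(Add(-1, Mul(8, Pow(Add(3, Rational(5, 4)), -1), Add(-5, Mul(-1, Rational(5, 4))))), -72) = Mul(Add(-1, Mul(8, Pow(Rational(17, 4), -1), Add(-5, Rational(-5, 4)))), -72) = Mul(Add(-1, Mul(8, Rational(4, 17), Rational(-25, 4))), -72) = Mul(Add(-1, Rational(-200, 17)), -72) = Mul(Rational(-217, 17), -72) = Rational(15624, 17)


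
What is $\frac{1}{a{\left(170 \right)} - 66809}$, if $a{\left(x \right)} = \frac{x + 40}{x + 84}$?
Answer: $- \frac{127}{8484638} \approx -1.4968 \cdot 10^{-5}$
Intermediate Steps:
$a{\left(x \right)} = \frac{40 + x}{84 + x}$
$\frac{1}{a{\left(170 \right)} - 66809} = \frac{1}{\frac{40 + 170}{84 + 170} - 66809} = \frac{1}{\frac{1}{254} \cdot 210 - 66809} = \frac{1}{\frac{105}{127} - 66809} = \frac{1}{- \frac{8484638}{127}} = - \frac{127}{8484638}$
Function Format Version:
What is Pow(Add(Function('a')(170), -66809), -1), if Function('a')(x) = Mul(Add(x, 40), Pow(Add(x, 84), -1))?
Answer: Rational(-127, 8484638) ≈ -1.4968e-5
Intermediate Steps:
Function('a')(x) = Mul(Pow(Add(84, x), -1), Add(40, x)) (Function('a')(x) = Mul(Add(40, x), Pow(Add(84, x), -1)) = Mul(Pow(Add(84, x), -1), Add(40, x)))
Pow(Add(Function('a')(170), -66809), -1) = Pow(Add(Mul(Pow(Add(84, 170), -1), Add(40, 170)), -66809), -1) = Pow(Add(Mul(Pow(254, -1), 210), -66809), -1) = Pow(Add(Mul(Rational(1, 254), 210), -66809), -1) = Pow(Add(Rational(105, 127), -66809), -1) = Pow(Rational(-8484638, 127), -1) = Rational(-127, 8484638)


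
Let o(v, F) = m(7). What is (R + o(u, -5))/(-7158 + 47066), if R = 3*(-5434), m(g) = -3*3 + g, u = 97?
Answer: -4076/9977 ≈ -0.40854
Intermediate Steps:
m(g) = -9 + g
R = -16302
o(v, F) = -2 (o(v, F) = -9 + 7 = -2)
(R + o(u, -5))/(-7158 + 47066) = (-16302 - 2)/(-7158 + 47066) = -16304/39908 = -16304*1/39908 = -4076/9977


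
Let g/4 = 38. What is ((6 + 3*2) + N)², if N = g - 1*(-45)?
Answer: 43681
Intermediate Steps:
g = 152 (g = 4*38 = 152)
N = 197 (N = 152 - 1*(-45) = 152 + 45 = 197)
((6 + 3*2) + N)² = ((6 + 3*2) + 197)² = ((6 + 6) + 197)² = (12 + 197)² = 209² = 43681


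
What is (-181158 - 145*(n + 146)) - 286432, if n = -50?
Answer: -481510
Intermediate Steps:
(-181158 - 145*(n + 146)) - 286432 = (-181158 - 145*(-50 + 146)) - 286432 = (-181158 - 145*96) - 286432 = (-181158 - 13920) - 286432 = -195078 - 286432 = -481510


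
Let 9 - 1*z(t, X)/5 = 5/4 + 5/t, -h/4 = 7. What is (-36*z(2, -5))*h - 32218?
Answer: -5758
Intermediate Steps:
h = -28 (h = -4*7 = -28)
z(t, X) = 155/4 - 25/t (z(t, X) = 45 - 5*(5/4 + 5/t) = 45 + (-25/4 - 25/t) = 155/4 - 25/t)
(-36*z(2, -5))*h - 32218 = -36*(155/4 - 25/2)*(-28) - 32218 = -36*105/4*(-28) - 32218 = -945*(-28) - 32218 = 26460 - 32218 = -5758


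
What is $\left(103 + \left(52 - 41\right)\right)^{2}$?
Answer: $12996$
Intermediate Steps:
$\left(103 + \left(52 - 41\right)\right)^{2} = \left(103 + 11\right)^{2} = 114^{2} = 12996$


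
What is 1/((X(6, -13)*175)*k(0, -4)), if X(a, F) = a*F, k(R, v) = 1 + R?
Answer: -1/13650 ≈ -7.3260e-5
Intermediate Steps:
X(a, F) = F*a
1/((X(6, -13)*175)*k(0, -4)) = 1/((-13*6*175)*(1 + 0)) = 1/(-78*175*1) = 1/(-13650*1) = 1/(-13650) = -1/13650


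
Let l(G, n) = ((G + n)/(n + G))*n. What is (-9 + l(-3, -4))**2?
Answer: 169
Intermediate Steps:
l(G, n) = n (l(G, n) = ((G + n)/(G + n))*n = 1*n = n)
(-9 + l(-3, -4))**2 = (-9 - 4)**2 = (-13)**2 = 169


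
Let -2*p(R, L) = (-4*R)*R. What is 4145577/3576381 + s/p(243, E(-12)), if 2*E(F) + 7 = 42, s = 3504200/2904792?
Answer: 59256385123129193/51119914637528154 ≈ 1.1592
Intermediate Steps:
s = 438025/363099 (s = 3504200*(1/2904792) = 438025/363099 ≈ 1.2064)
E(F) = 35/2 (E(F) = -7/2 + (½)*42 = -7/2 + 21 = 35/2)
p(R, L) = 2*R² (p(R, L) = -(-4*R)*R/2 = -(-2)*R² = 2*R²)
4145577/3576381 + s/p(243, E(-12)) = 4145577/3576381 + 438025/(363099*((2*243²))) = 4145577*(1/3576381) + 438025/(363099*((2*59049))) = 1381859/1192127 + (438025/363099)/118098 = 1381859/1192127 + (438025/363099)*(1/118098) = 1381859/1192127 + 438025/42881265702 = 59256385123129193/51119914637528154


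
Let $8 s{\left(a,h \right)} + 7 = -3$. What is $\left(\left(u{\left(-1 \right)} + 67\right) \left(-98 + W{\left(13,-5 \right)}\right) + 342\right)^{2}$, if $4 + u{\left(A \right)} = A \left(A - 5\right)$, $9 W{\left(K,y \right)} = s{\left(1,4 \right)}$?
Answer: $\frac{5952894025}{144} \approx 4.134 \cdot 10^{7}$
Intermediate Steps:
$s{\left(a,h \right)} = - \frac{5}{4}$ ($s{\left(a,h \right)} = - \frac{7}{8} + \frac{1}{8} \left(-3\right) = - \frac{7}{8} - \frac{3}{8} = - \frac{5}{4}$)
$W{\left(K,y \right)} = - \frac{5}{36}$ ($W{\left(K,y \right)} = \frac{1}{9} \left(- \frac{5}{4}\right) = - \frac{5}{36}$)
$u{\left(A \right)} = -4 + A \left(-5 + A\right)$ ($u{\left(A \right)} = -4 + A \left(A - 5\right) = -4 + A \left(-5 + A\right)$)
$\left(\left(u{\left(-1 \right)} + 67\right) \left(-98 + W{\left(13,-5 \right)}\right) + 342\right)^{2} = \left(\left(\left(-4 + \left(-1\right)^{2} - -5\right) + 67\right) \left(-98 - \frac{5}{36}\right) + 342\right)^{2} = \left(\left(\left(-4 + 1 + 5\right) + 67\right) \left(- \frac{3533}{36}\right) + 342\right)^{2} = \left(\left(2 + 67\right) \left(- \frac{3533}{36}\right) + 342\right)^{2} = \left(69 \left(- \frac{3533}{36}\right) + 342\right)^{2} = \left(- \frac{81259}{12} + 342\right)^{2} = \left(- \frac{77155}{12}\right)^{2} = \frac{5952894025}{144}$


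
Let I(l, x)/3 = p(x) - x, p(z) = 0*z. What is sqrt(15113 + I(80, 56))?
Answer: 7*sqrt(305) ≈ 122.25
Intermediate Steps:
p(z) = 0
I(l, x) = -3*x (I(l, x) = 3*(0 - x) = 3*(-x) = -3*x)
sqrt(15113 + I(80, 56)) = sqrt(15113 - 3*56) = sqrt(15113 - 168) = sqrt(14945) = 7*sqrt(305)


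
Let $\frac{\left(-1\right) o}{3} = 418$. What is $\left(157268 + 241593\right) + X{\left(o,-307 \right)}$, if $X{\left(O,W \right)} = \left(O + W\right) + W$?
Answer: $396993$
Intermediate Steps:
$o = -1254$ ($o = \left(-3\right) 418 = -1254$)
$X{\left(O,W \right)} = O + 2 W$
$\left(157268 + 241593\right) + X{\left(o,-307 \right)} = \left(157268 + 241593\right) + \left(-1254 + 2 \left(-307\right)\right) = 398861 - 1868 = 396993$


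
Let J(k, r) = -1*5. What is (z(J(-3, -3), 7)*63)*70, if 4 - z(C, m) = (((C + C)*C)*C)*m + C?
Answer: 7757190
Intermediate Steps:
J(k, r) = -5
z(C, m) = 4 - C - 2*m*C³ (z(C, m) = 4 - ((((C + C)*C)*C)*m + C) = 4 - ((((2*C)*C)*C)*m + C) = 4 - (((2*C²)*C)*m + C) = 4 - ((2*C³)*m + C) = 4 - (2*m*C³ + C) = 4 - (C + 2*m*C³) = 4 + (-C - 2*m*C³) = 4 - C - 2*m*C³)
(z(J(-3, -3), 7)*63)*70 = ((4 - 1*(-5) - 2*7*(-5)³)*63)*70 = ((4 + 5 - 2*7*(-125))*63)*70 = ((4 + 5 + 1750)*63)*70 = (1759*63)*70 = 110817*70 = 7757190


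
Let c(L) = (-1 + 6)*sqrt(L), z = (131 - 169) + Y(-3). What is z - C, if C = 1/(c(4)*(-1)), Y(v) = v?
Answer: -409/10 ≈ -40.900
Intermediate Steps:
z = -41 (z = (131 - 169) - 3 = -38 - 3 = -41)
c(L) = 5*sqrt(L)
C = -1/10 (C = 1/((5*sqrt(4))*(-1)) = 1/((5*2)*(-1)) = 1/(10*(-1)) = 1/(-10) = -1/10 ≈ -0.10000)
z - C = -41 - 1*(-1/10) = -41 + 1/10 = -409/10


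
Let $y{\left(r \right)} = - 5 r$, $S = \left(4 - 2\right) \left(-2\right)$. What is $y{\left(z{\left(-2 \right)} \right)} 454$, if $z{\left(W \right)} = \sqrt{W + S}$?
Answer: $- 2270 i \sqrt{6} \approx - 5560.3 i$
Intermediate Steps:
$S = -4$ ($S = 2 \left(-2\right) = -4$)
$z{\left(W \right)} = \sqrt{-4 + W}$ ($z{\left(W \right)} = \sqrt{W - 4} = \sqrt{-4 + W}$)
$y{\left(z{\left(-2 \right)} \right)} 454 = - 5 \sqrt{-4 - 2} \cdot 454 = - 5 \sqrt{-6} \cdot 454 = - 5 i \sqrt{6} \cdot 454 = - 2270 i \sqrt{6}$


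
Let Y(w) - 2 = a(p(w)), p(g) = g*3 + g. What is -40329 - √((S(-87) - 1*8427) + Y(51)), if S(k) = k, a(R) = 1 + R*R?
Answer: -40329 - √33105 ≈ -40511.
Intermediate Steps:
p(g) = 4*g (p(g) = 3*g + g = 4*g)
a(R) = 1 + R²
Y(w) = 3 + 16*w² (Y(w) = 2 + (1 + (4*w)²) = 2 + (1 + 16*w²) = 3 + 16*w²)
-40329 - √((S(-87) - 1*8427) + Y(51)) = -40329 - √((-87 - 1*8427) + (3 + 16*51²)) = -40329 - √((-87 - 8427) + (3 + 16*2601)) = -40329 - √(-8514 + (3 + 41616)) = -40329 - √(-8514 + 41619) = -40329 - √33105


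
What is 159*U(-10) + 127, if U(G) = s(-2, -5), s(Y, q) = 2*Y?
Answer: -509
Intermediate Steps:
U(G) = -4 (U(G) = 2*(-2) = -4)
159*U(-10) + 127 = 159*(-4) + 127 = -636 + 127 = -509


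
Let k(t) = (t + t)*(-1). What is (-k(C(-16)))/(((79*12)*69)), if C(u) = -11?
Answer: -11/32706 ≈ -0.00033633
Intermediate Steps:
k(t) = -2*t (k(t) = (2*t)*(-1) = -2*t)
(-k(C(-16)))/(((79*12)*69)) = (-(-2)*(-11))/(((79*12)*69)) = (-1*22)/((948*69)) = -22/65412 = -22*1/65412 = -11/32706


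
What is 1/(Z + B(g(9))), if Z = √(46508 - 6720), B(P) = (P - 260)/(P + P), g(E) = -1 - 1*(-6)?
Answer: 102/156551 + 56*√203/156551 ≈ 0.0057481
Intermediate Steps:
g(E) = 5 (g(E) = -1 + 6 = 5)
B(P) = (-260 + P)/(2*P) (B(P) = (-260 + P)/((2*P)) = (-260 + P)*(1/(2*P)) = (-260 + P)/(2*P))
Z = 14*√203 (Z = √39788 = 14*√203 ≈ 199.47)
1/(Z + B(g(9))) = 1/(14*√203 + (½)*(-260 + 5)/5) = 1/(14*√203 + (½)*(⅕)*(-255)) = 1/(14*√203 - 51/2) = 1/(-51/2 + 14*√203)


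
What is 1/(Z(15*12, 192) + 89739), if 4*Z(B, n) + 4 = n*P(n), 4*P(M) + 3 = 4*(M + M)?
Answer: 1/108134 ≈ 9.2478e-6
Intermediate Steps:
P(M) = -¾ + 2*M (P(M) = -¾ + (4*(M + M))/4 = -¾ + (4*(2*M))/4 = -¾ + (8*M)/4 = -¾ + 2*M)
Z(B, n) = -1 + n*(-¾ + 2*n)/4 (Z(B, n) = -1 + (n*(-¾ + 2*n))/4 = -1 + n*(-¾ + 2*n)/4)
1/(Z(15*12, 192) + 89739) = 1/((-1 + (1/16)*192*(-3 + 8*192)) + 89739) = 1/((-1 + (1/16)*192*(-3 + 1536)) + 89739) = 1/((-1 + (1/16)*192*1533) + 89739) = 1/((-1 + 18396) + 89739) = 1/(18395 + 89739) = 1/108134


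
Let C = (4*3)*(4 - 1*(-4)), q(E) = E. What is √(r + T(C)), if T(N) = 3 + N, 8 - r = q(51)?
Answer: 2*√14 ≈ 7.4833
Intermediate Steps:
r = -43 (r = 8 - 1*51 = 8 - 51 = -43)
C = 96 (C = 12*(4 + 4) = 12*8 = 96)
√(r + T(C)) = √(-43 + (3 + 96)) = √(-43 + 99) = √56 = 2*√14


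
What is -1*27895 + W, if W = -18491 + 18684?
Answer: -27702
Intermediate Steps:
W = 193
-1*27895 + W = -1*27895 + 193 = -27895 + 193 = -27702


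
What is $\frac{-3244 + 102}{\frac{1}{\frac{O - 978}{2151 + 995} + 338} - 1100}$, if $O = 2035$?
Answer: $\frac{1672180255}{585421177} \approx 2.8564$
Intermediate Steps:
$\frac{-3244 + 102}{\frac{1}{\frac{O - 978}{2151 + 995} + 338} - 1100} = \frac{-3244 + 102}{\frac{1}{\frac{2035 - 978}{2151 + 995} + 338} - 1100} = - \frac{3142}{\frac{1}{\frac{1057}{3146} + 338} - 1100} = - \frac{3142}{\frac{1}{\frac{1064405}{3146}} - 1100} = - \frac{3142}{\frac{3146}{1064405} - 1100} = - \frac{3142}{- \frac{1170842354}{1064405}} = \left(-3142\right) \left(- \frac{1064405}{1170842354}\right) = \frac{1672180255}{585421177}$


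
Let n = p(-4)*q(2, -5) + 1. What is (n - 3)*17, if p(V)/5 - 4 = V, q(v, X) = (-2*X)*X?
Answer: -34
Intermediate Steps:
q(v, X) = -2*X²
p(V) = 20 + 5*V
n = 1 (n = (20 + 5*(-4))*(-2*(-5)²) + 1 = (20 - 20)*(-2*25) + 1 = 0*(-50) + 1 = 0 + 1 = 1)
(n - 3)*17 = (1 - 3)*17 = -2*17 = -34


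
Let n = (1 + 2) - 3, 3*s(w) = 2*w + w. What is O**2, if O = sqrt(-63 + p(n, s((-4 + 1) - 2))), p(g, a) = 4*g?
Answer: -63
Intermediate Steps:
s(w) = w (s(w) = (2*w + w)/3 = (3*w)/3 = w)
n = 0 (n = 3 - 3 = 0)
O = 3*I*sqrt(7) (O = sqrt(-63 + 4*0) = sqrt(-63 + 0) = sqrt(-63) = 3*I*sqrt(7) ≈ 7.9373*I)
O**2 = (3*I*sqrt(7))**2 = -63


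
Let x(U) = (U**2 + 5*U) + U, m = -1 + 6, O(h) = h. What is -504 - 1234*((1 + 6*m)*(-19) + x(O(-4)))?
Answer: 736194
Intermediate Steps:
m = 5
x(U) = U**2 + 6*U
-504 - 1234*((1 + 6*m)*(-19) + x(O(-4))) = -504 - 1234*((1 + 6*5)*(-19) - 4*(6 - 4)) = -504 - 1234*((1 + 30)*(-19) - 4*2) = -504 - 1234*(31*(-19) - 8) = -504 - 1234*(-589 - 8) = -504 - 1234*(-597) = -504 + 736698 = 736194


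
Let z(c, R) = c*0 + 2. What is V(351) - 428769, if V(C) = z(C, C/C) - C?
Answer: -429118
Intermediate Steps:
z(c, R) = 2 (z(c, R) = 0 + 2 = 2)
V(C) = 2 - C
V(351) - 428769 = (2 - 1*351) - 428769 = (2 - 351) - 428769 = -349 - 428769 = -429118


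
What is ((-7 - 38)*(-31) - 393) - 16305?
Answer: -15303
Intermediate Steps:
((-7 - 38)*(-31) - 393) - 16305 = (-45*(-31) - 393) - 16305 = (1395 - 393) - 16305 = 1002 - 16305 = -15303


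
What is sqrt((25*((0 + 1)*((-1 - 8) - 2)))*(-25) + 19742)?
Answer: sqrt(26617) ≈ 163.15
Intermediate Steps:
sqrt((25*((0 + 1)*((-1 - 8) - 2)))*(-25) + 19742) = sqrt((25*(1*(-9 - 2)))*(-25) + 19742) = sqrt((25*(1*(-11)))*(-25) + 19742) = sqrt((25*(-11))*(-25) + 19742) = sqrt(-275*(-25) + 19742) = sqrt(6875 + 19742) = sqrt(26617)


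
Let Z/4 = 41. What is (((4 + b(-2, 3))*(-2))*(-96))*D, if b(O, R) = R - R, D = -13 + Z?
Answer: 115968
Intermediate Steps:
Z = 164 (Z = 4*41 = 164)
D = 151 (D = -13 + 164 = 151)
b(O, R) = 0
(((4 + b(-2, 3))*(-2))*(-96))*D = (((4 + 0)*(-2))*(-96))*151 = ((4*(-2))*(-96))*151 = -8*(-96)*151 = 768*151 = 115968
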